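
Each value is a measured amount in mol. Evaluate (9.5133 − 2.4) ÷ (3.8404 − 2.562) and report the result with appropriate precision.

9.5133 − 2.4 = 7.1133, limited to 1 d.p. → 2 s.f.; 3.8404 − 2.562 = 1.2784, limited to 3 d.p. → 4 s.f.
Carrying full precision, 7.1133 ÷ 1.2784 = 5.56422090113…; keep min(2, 4) = 2 s.f.
Rounded to 2 significant figures: 5.6.

5.6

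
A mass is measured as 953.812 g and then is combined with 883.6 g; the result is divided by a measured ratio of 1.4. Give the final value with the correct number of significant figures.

953.812 g + 883.6 g = 1837.412 g; the sum is limited to 1 decimal place (5 s.f.).
Carrying full precision, 1837.412 ÷ 1.4 = 1312.43714286… g; 1.4 has 2 s.f., so the result keeps min(5, 2) = 2 s.f.
Rounded to 2 significant figures: 1.3 × 10³ g.

1.3 × 10³ g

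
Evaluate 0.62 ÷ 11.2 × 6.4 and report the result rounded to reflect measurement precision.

0.62 ÷ 11.2 × 6.4 = 0.354285714286…
Multiplication/division keeps the fewest significant figures: 0.62 → 2 s.f., 11.2 → 3 s.f., 6.4 → 2 s.f.; limit is 2.
Rounded to 2 significant figures: 0.35.

0.35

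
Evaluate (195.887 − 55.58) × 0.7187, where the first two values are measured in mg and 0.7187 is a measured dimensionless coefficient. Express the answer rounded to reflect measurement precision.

100.8 mg

195.887 mg − 55.58 mg = 140.307 mg; the difference is limited to 2 decimal places (5 s.f.).
Carrying full precision, 140.307 × 0.7187 = 100.8386409 mg; 0.7187 has 4 s.f., so the result keeps min(5, 4) = 4 s.f.
Rounded to 4 significant figures: 100.8 mg.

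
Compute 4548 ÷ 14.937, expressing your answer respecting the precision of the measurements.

304.5

4548 ÷ 14.937 = 304.478811006…
Multiplication/division keeps the fewest significant figures: 4548 → 4 s.f., 14.937 → 5 s.f.; limit is 4.
Rounded to 4 significant figures: 304.5.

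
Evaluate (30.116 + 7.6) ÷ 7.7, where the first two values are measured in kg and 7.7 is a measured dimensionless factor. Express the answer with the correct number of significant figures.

4.9 kg

30.116 kg + 7.6 kg = 37.716 kg; the sum is limited to 1 decimal place (3 s.f.).
Carrying full precision, 37.716 ÷ 7.7 = 4.89818181818… kg; 7.7 has 2 s.f., so the result keeps min(3, 2) = 2 s.f.
Rounded to 2 significant figures: 4.9 kg.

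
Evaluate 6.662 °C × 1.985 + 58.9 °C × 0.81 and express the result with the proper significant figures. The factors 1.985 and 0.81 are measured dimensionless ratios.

61 °C

6.662 × 1.985 = 13.22407 → 13.22 °C (4 s.f., last digit at the 10^-2 place).
58.9 × 0.81 = 47.709 → 48 °C (2 s.f., last digit at the 10^0 place).
Sum: 60.93307 °C; keep the coarser place, 10^0.
Result: 61 °C.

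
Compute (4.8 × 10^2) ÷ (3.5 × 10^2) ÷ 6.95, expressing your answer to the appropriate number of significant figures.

0.20

(4.8 × 10^2) ÷ (3.5 × 10^2) ÷ 6.95 = 0.197327852004…
Multiplication/division keeps the fewest significant figures: 4.8 × 10^2 → 2 s.f., 3.5 × 10^2 → 2 s.f., 6.95 → 3 s.f.; limit is 2.
Rounded to 2 significant figures: 0.20.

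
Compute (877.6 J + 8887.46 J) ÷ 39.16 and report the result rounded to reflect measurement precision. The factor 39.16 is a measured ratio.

877.6 J + 8887.46 J = 9765.06 J; the sum is limited to 1 decimal place (5 s.f.).
Carrying full precision, 9765.06 ÷ 39.16 = 249.363125638… J; 39.16 has 4 s.f., so the result keeps min(5, 4) = 4 s.f.
Rounded to 4 significant figures: 249.4 J.

249.4 J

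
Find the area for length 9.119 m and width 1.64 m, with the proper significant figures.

15.0 m²

area = 9.119 m × 1.64 m = 14.95516 m².
9.119 has 4 significant figures; 1.64 has 3.
Division/multiplication keeps the fewest: 3 significant figures.
Rounded: 15.0 m².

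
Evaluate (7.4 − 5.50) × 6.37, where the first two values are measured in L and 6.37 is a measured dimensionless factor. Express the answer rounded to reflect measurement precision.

12 L

7.4 L − 5.50 L = 1.90 L; the difference is limited to 1 decimal place (2 s.f.).
Carrying full precision, 1.90 × 6.37 = 12.103 L; 6.37 has 3 s.f., so the result keeps min(2, 3) = 2 s.f.
Rounded to 2 significant figures: 12 L.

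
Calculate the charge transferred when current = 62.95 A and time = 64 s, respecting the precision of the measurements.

charge transferred = 62.95 A × 64 s = 4028.8 C.
62.95 has 4 significant figures; 64 has 2.
Division/multiplication keeps the fewest: 2 significant figures.
Rounded: 4.0 × 10^3 C.

4.0 × 10^3 C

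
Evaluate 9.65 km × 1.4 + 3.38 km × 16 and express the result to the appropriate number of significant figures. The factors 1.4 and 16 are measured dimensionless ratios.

68 km

9.65 × 1.4 = 13.51 → 14 km (2 s.f., last digit at the 10^0 place).
3.38 × 16 = 54.08 → 54 km (2 s.f., last digit at the 10^0 place).
Sum: 67.59 km; keep the coarser place, 10^0.
Result: 68 km.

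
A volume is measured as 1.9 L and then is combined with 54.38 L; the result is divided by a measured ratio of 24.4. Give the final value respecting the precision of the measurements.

2.31 L

1.9 L + 54.38 L = 56.28 L; the sum is limited to 1 decimal place (3 s.f.).
Carrying full precision, 56.28 ÷ 24.4 = 2.30655737705… L; 24.4 has 3 s.f., so the result keeps min(3, 3) = 3 s.f.
Rounded to 3 significant figures: 2.31 L.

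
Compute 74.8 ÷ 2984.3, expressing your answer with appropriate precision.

0.0251

74.8 ÷ 2984.3 = 0.0250645042388…
Multiplication/division keeps the fewest significant figures: 74.8 → 3 s.f., 2984.3 → 5 s.f.; limit is 3.
Rounded to 3 significant figures: 0.0251.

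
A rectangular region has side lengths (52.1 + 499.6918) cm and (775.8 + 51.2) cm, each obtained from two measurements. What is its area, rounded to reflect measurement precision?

4.563 × 10^5 cm²

52.1 + 499.6918 = 551.7918, limited to 1 d.p. → 4 s.f.; 775.8 + 51.2 = 827.0, limited to 1 d.p. → 4 s.f.
Carrying full precision, 551.7918 × 827.0 = 456331.8186; keep min(4, 4) = 4 s.f.
Rounded to 4 significant figures: 4.563 × 10^5 cm².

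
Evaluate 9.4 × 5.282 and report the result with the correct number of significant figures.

50.

9.4 × 5.282 = 49.6508
Multiplication/division keeps the fewest significant figures: 9.4 → 2 s.f., 5.282 → 4 s.f.; limit is 2.
Rounded to 2 significant figures: 50.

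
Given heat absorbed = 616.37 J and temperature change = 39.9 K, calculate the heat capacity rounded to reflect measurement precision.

15.4 J/K

heat capacity = 616.37 J ÷ 39.9 K = 15.4478696742… J/K.
616.37 has 5 significant figures; 39.9 has 3.
Division/multiplication keeps the fewest: 3 significant figures.
Rounded: 15.4 J/K.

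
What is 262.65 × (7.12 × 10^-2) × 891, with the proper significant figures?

262.65 × (7.12 × 10^-2) × 891 = 16662.30588
Multiplication/division keeps the fewest significant figures: 262.65 → 5 s.f., 7.12 × 10^-2 → 3 s.f., 891 → 3 s.f.; limit is 3.
Rounded to 3 significant figures: 1.67 × 10^4.

1.67 × 10^4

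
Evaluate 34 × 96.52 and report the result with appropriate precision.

34 × 96.52 = 3281.68
Multiplication/division keeps the fewest significant figures: 34 → 2 s.f., 96.52 → 4 s.f.; limit is 2.
Rounded to 2 significant figures: 3.3 × 10³.

3.3 × 10³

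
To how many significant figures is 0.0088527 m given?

5

0.0088527: leading zeros are not significant.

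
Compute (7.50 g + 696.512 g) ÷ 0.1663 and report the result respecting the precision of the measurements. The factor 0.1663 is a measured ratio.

7.50 g + 696.512 g = 704.012 g; the sum is limited to 2 decimal places (5 s.f.).
Carrying full precision, 704.012 ÷ 0.1663 = 4233.38544799… g; 0.1663 has 4 s.f., so the result keeps min(5, 4) = 4 s.f.
Rounded to 4 significant figures: 4.233 × 10³ g.

4.233 × 10³ g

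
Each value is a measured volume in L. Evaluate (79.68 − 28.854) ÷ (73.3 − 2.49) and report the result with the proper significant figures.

79.68 − 28.854 = 50.826, limited to 2 d.p. → 4 s.f.; 73.3 − 2.49 = 70.81, limited to 1 d.p. → 3 s.f.
Carrying full precision, 50.826 ÷ 70.81 = 0.71777997458…; keep min(4, 3) = 3 s.f.
Rounded to 3 significant figures: 0.718.

0.718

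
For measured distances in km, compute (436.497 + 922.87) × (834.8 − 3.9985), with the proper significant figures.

436.497 + 922.87 = 1359.367, limited to 2 d.p. → 6 s.f.; 834.8 − 3.9985 = 830.8015, limited to 1 d.p. → 4 s.f.
Carrying full precision, 1359.367 × 830.8015 = 1129364.14265…; keep min(6, 4) = 4 s.f.
Rounded to 4 significant figures: 1.129 × 10⁶ km².

1.129 × 10⁶ km²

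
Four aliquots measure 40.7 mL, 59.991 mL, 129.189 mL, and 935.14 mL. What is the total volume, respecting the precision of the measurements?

40.7 mL + 59.991 mL + 129.189 mL + 935.14 mL = 1165.020 mL.
Addition/subtraction keeps the fewest decimal places: 40.7 → 1 decimal place, 59.991 → 3 decimal places, 129.189 → 3 decimal places, 935.14 → 2 decimal places; limit is 1.
Rounded to 1 decimal place: 1165.0 mL.

1165.0 mL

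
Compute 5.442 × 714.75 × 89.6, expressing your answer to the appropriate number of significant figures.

5.442 × 714.75 × 89.6 = 348514.3872
Multiplication/division keeps the fewest significant figures: 5.442 → 4 s.f., 714.75 → 5 s.f., 89.6 → 3 s.f.; limit is 3.
Rounded to 3 significant figures: 3.49 × 10^5.

3.49 × 10^5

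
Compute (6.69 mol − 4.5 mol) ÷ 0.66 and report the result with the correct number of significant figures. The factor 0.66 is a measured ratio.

3.3 mol

6.69 mol − 4.5 mol = 2.19 mol; the difference is limited to 1 decimal place (2 s.f.).
Carrying full precision, 2.19 ÷ 0.66 = 3.31818181818… mol; 0.66 has 2 s.f., so the result keeps min(2, 2) = 2 s.f.
Rounded to 2 significant figures: 3.3 mol.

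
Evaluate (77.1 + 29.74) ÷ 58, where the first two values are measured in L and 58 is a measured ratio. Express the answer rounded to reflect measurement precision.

1.8 L

77.1 L + 29.74 L = 106.84 L; the sum is limited to 1 decimal place (4 s.f.).
Carrying full precision, 106.84 ÷ 58 = 1.84206896552… L; 58 has 2 s.f., so the result keeps min(4, 2) = 2 s.f.
Rounded to 2 significant figures: 1.8 L.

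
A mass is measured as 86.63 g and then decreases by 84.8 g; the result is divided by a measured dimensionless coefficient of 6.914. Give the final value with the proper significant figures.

0.26 g

86.63 g − 84.8 g = 1.83 g; the difference is limited to 1 decimal place (2 s.f.).
Carrying full precision, 1.83 ÷ 6.914 = 0.264680358693… g; 6.914 has 4 s.f., so the result keeps min(2, 4) = 2 s.f.
Rounded to 2 significant figures: 0.26 g.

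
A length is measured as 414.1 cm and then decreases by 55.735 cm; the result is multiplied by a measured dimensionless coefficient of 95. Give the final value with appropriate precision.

414.1 cm − 55.735 cm = 358.365 cm; the difference is limited to 1 decimal place (4 s.f.).
Carrying full precision, 358.365 × 95 = 34044.675 cm; 95 has 2 s.f., so the result keeps min(4, 2) = 2 s.f.
Rounded to 2 significant figures: 3.4 × 10^4 cm.

3.4 × 10^4 cm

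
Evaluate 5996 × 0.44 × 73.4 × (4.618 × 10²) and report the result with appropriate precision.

5996 × 0.44 × 73.4 × (4.618 × 10²) = 89426099.6288
Multiplication/division keeps the fewest significant figures: 5996 → 4 s.f., 0.44 → 2 s.f., 73.4 → 3 s.f., 4.618 × 10² → 4 s.f.; limit is 2.
Rounded to 2 significant figures: 8.9 × 10⁷.

8.9 × 10⁷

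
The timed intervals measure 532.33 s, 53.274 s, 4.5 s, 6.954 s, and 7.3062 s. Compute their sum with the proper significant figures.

532.33 s + 53.274 s + 4.5 s + 6.954 s + 7.3062 s = 604.3642 s.
Addition/subtraction keeps the fewest decimal places: 532.33 → 2 decimal places, 53.274 → 3 decimal places, 4.5 → 1 decimal place, 6.954 → 3 decimal places, 7.3062 → 4 decimal places; limit is 1.
Rounded to 1 decimal place: 604.4 s.

604.4 s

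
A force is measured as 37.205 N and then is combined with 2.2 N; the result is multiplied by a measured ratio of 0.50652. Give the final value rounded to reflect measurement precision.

20.0 N

37.205 N + 2.2 N = 39.405 N; the sum is limited to 1 decimal place (3 s.f.).
Carrying full precision, 39.405 × 0.50652 = 19.9594206 N; 0.50652 has 5 s.f., so the result keeps min(3, 5) = 3 s.f.
Rounded to 3 significant figures: 20.0 N.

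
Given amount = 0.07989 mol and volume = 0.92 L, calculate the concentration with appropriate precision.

0.087 mol/L

concentration = 0.07989 mol ÷ 0.92 L = 0.0868369565217… mol/L.
0.07989 has 4 significant figures; 0.92 has 2.
Division/multiplication keeps the fewest: 2 significant figures.
Rounded: 0.087 mol/L.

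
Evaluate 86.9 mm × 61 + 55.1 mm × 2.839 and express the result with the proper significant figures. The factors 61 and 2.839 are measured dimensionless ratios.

86.9 × 61 = 5300.9 → 5.3 × 10^3 mm (2 s.f., last digit at the 10^2 place).
55.1 × 2.839 = 156.4289 → 156 mm (3 s.f., last digit at the 10^0 place).
Sum: 5457.3289 mm; keep the coarser place, 10^2.
Result: 5.5 × 10^3 mm.

5.5 × 10^3 mm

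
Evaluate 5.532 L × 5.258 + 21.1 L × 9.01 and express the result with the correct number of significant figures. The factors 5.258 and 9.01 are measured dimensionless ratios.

5.532 × 5.258 = 29.087256 → 29.09 L (4 s.f., last digit at the 10^-2 place).
21.1 × 9.01 = 190.111 → 190. L (3 s.f., last digit at the 10^0 place).
Sum: 219.198256 L; keep the coarser place, 10^0.
Result: 219 L.

219 L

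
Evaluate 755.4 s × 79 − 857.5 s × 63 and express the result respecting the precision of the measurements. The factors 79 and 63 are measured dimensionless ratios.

755.4 × 79 = 59676.6 → 6.0 × 10⁴ s (2 s.f., last digit at the 10^3 place).
857.5 × 63 = 54022.5 → 5.4 × 10⁴ s (2 s.f., last digit at the 10^3 place).
Difference: 5654.1 s; keep the coarser place, 10^3.
Result: 6 × 10³ s.

6 × 10³ s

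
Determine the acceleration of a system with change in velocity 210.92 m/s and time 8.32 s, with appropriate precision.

acceleration = 210.92 m/s ÷ 8.32 s = 25.3509615385… m/s².
210.92 has 5 significant figures; 8.32 has 3.
Division/multiplication keeps the fewest: 3 significant figures.
Rounded: 25.4 m/s².

25.4 m/s²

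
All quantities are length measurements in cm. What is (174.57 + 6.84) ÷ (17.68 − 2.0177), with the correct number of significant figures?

11.58

174.57 + 6.84 = 181.41, limited to 2 d.p. → 5 s.f.; 17.68 − 2.0177 = 15.6623, limited to 2 d.p. → 4 s.f.
Carrying full precision, 181.41 ÷ 15.6623 = 11.5825900411…; keep min(5, 4) = 4 s.f.
Rounded to 4 significant figures: 11.58.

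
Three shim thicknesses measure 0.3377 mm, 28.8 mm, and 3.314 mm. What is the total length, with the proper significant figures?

32.5 mm

0.3377 mm + 28.8 mm + 3.314 mm = 32.4517 mm.
Addition/subtraction keeps the fewest decimal places: 0.3377 → 4 decimal places, 28.8 → 1 decimal place, 3.314 → 3 decimal places; limit is 1.
Rounded to 1 decimal place: 32.5 mm.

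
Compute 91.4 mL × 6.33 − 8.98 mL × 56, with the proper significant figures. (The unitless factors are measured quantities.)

91.4 × 6.33 = 578.562 → 579 mL (3 s.f., last digit at the 10^0 place).
8.98 × 56 = 502.88 → 5.0 × 10² mL (2 s.f., last digit at the 10^1 place).
Difference: 75.682 mL; keep the coarser place, 10^1.
Result: 8 × 10¹ mL.

8 × 10¹ mL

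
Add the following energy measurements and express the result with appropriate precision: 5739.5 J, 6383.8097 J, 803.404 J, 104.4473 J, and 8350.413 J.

21381.6 J

5739.5 J + 6383.8097 J + 803.404 J + 104.4473 J + 8350.413 J = 21381.5740 J.
Addition/subtraction keeps the fewest decimal places: 5739.5 → 1 decimal place, 6383.8097 → 4 decimal places, 803.404 → 3 decimal places, 104.4473 → 4 decimal places, 8350.413 → 3 decimal places; limit is 1.
Rounded to 1 decimal place: 21381.6 J.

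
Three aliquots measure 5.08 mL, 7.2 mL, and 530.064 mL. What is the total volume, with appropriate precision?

5.08 mL + 7.2 mL + 530.064 mL = 542.344 mL.
Addition/subtraction keeps the fewest decimal places: 5.08 → 2 decimal places, 7.2 → 1 decimal place, 530.064 → 3 decimal places; limit is 1.
Rounded to 1 decimal place: 542.3 mL.

542.3 mL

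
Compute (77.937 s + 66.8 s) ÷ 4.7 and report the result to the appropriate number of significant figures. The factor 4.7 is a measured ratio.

77.937 s + 66.8 s = 144.737 s; the sum is limited to 1 decimal place (4 s.f.).
Carrying full precision, 144.737 ÷ 4.7 = 30.795106383… s; 4.7 has 2 s.f., so the result keeps min(4, 2) = 2 s.f.
Rounded to 2 significant figures: 31 s.

31 s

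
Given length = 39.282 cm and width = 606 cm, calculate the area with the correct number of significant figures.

area = 39.282 cm × 606 cm = 23804.892 cm².
39.282 has 5 significant figures; 606 has 3.
Division/multiplication keeps the fewest: 3 significant figures.
Rounded: 2.38 × 10⁴ cm².

2.38 × 10⁴ cm²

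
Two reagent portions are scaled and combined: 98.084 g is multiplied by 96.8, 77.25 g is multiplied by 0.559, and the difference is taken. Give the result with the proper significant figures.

98.084 × 96.8 = 9494.5312 → 9.49 × 10^3 g (3 s.f., last digit at the 10^1 place).
77.25 × 0.559 = 43.18275 → 43.2 g (3 s.f., last digit at the 10^-1 place).
Difference: 9451.34845 g; keep the coarser place, 10^1.
Result: 9.45 × 10^3 g.

9.45 × 10^3 g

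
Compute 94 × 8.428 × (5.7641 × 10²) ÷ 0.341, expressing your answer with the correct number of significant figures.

1.3 × 10⁶

94 × 8.428 × (5.7641 × 10²) ÷ 0.341 = 1339150.87132…
Multiplication/division keeps the fewest significant figures: 94 → 2 s.f., 8.428 → 4 s.f., 5.7641 × 10² → 5 s.f., 0.341 → 3 s.f.; limit is 2.
Rounded to 2 significant figures: 1.3 × 10⁶.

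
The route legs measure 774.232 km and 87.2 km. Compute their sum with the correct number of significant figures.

861.4 km

774.232 km + 87.2 km = 861.432 km.
Addition/subtraction keeps the fewest decimal places: 774.232 → 3 decimal places, 87.2 → 1 decimal place; limit is 1.
Rounded to 1 decimal place: 861.4 km.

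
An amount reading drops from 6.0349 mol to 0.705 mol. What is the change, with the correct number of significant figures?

5.330 mol

6.0349 mol − 0.705 mol = 5.3299 mol.
Addition/subtraction keeps the fewest decimal places: 6.0349 → 4 decimal places, 0.705 → 3 decimal places; limit is 3.
Rounded to 3 decimal places: 5.330 mol.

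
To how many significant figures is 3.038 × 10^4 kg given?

3.038 × 10^4: in scientific notation every digit of the coefficient is significant.

4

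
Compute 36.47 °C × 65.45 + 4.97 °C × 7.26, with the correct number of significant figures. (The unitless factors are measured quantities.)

2423 °C

36.47 × 65.45 = 2386.9615 → 2387 °C (4 s.f., last digit at the 10^0 place).
4.97 × 7.26 = 36.0822 → 36.1 °C (3 s.f., last digit at the 10^-1 place).
Sum: 2423.0437 °C; keep the coarser place, 10^0.
Result: 2423 °C.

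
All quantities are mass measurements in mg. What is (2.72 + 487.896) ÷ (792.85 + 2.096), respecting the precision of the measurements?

0.61717

2.72 + 487.896 = 490.616, limited to 2 d.p. → 5 s.f.; 792.85 + 2.096 = 794.946, limited to 2 d.p. → 5 s.f.
Carrying full precision, 490.616 ÷ 794.946 = 0.617168964936…; keep min(5, 5) = 5 s.f.
Rounded to 5 significant figures: 0.61717.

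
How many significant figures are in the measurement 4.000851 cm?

7

4.000851: zeros between nonzero digits are significant.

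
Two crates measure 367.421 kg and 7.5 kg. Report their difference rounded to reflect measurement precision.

367.421 kg − 7.5 kg = 359.921 kg.
Addition/subtraction keeps the fewest decimal places: 367.421 → 3 decimal places, 7.5 → 1 decimal place; limit is 1.
Rounded to 1 decimal place: 3.599 × 10^2 kg.

3.599 × 10^2 kg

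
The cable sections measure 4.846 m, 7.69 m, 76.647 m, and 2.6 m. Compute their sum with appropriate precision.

4.846 m + 7.69 m + 76.647 m + 2.6 m = 91.783 m.
Addition/subtraction keeps the fewest decimal places: 4.846 → 3 decimal places, 7.69 → 2 decimal places, 76.647 → 3 decimal places, 2.6 → 1 decimal place; limit is 1.
Rounded to 1 decimal place: 91.8 m.

91.8 m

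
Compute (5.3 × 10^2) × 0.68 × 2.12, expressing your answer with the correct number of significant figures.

(5.3 × 10^2) × 0.68 × 2.12 = 764.048
Multiplication/division keeps the fewest significant figures: 5.3 × 10^2 → 2 s.f., 0.68 → 2 s.f., 2.12 → 3 s.f.; limit is 2.
Rounded to 2 significant figures: 7.6 × 10^2.

7.6 × 10^2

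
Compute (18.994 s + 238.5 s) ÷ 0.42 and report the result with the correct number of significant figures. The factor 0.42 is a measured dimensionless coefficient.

6.1 × 10^2 s

18.994 s + 238.5 s = 257.494 s; the sum is limited to 1 decimal place (4 s.f.).
Carrying full precision, 257.494 ÷ 0.42 = 613.080952381… s; 0.42 has 2 s.f., so the result keeps min(4, 2) = 2 s.f.
Rounded to 2 significant figures: 6.1 × 10^2 s.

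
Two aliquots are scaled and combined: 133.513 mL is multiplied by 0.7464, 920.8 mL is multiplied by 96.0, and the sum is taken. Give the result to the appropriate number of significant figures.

8.85 × 10⁴ mL

133.513 × 0.7464 = 99.6541032 → 99.65 mL (4 s.f., last digit at the 10^-2 place).
920.8 × 96.0 = 88396.8 → 8.84 × 10⁴ mL (3 s.f., last digit at the 10^2 place).
Sum: 88496.4541032 mL; keep the coarser place, 10^2.
Result: 8.85 × 10⁴ mL.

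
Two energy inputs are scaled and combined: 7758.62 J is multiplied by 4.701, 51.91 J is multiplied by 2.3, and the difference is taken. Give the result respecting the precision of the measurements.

3.635 × 10⁴ J

7758.62 × 4.701 = 36473.27262 → 3.647 × 10⁴ J (4 s.f., last digit at the 10^1 place).
51.91 × 2.3 = 119.393 → 1.2 × 10² J (2 s.f., last digit at the 10^1 place).
Difference: 36353.87962 J; keep the coarser place, 10^1.
Result: 3.635 × 10⁴ J.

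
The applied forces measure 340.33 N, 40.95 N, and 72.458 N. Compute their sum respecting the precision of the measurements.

453.74 N

340.33 N + 40.95 N + 72.458 N = 453.738 N.
Addition/subtraction keeps the fewest decimal places: 340.33 → 2 decimal places, 40.95 → 2 decimal places, 72.458 → 3 decimal places; limit is 2.
Rounded to 2 decimal places: 453.74 N.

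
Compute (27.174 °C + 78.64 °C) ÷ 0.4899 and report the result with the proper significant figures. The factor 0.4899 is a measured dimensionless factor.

216.0 °C

27.174 °C + 78.64 °C = 105.814 °C; the sum is limited to 2 decimal places (5 s.f.).
Carrying full precision, 105.814 ÷ 0.4899 = 215.991018575… °C; 0.4899 has 4 s.f., so the result keeps min(5, 4) = 4 s.f.
Rounded to 4 significant figures: 216.0 °C.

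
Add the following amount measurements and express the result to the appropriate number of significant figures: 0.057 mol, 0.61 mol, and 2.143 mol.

0.057 mol + 0.61 mol + 2.143 mol = 2.810 mol.
Addition/subtraction keeps the fewest decimal places: 0.057 → 3 decimal places, 0.61 → 2 decimal places, 2.143 → 3 decimal places; limit is 2.
Rounded to 2 decimal places: 2.81 mol.

2.81 mol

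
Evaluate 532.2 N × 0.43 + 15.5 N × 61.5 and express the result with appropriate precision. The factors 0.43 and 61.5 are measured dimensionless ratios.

532.2 × 0.43 = 228.846 → 2.3 × 10^2 N (2 s.f., last digit at the 10^1 place).
15.5 × 61.5 = 953.25 → 953 N (3 s.f., last digit at the 10^0 place).
Sum: 1182.096 N; keep the coarser place, 10^1.
Result: 1.18 × 10^3 N.

1.18 × 10^3 N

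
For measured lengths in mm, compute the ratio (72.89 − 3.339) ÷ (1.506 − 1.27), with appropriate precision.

2.9 × 10^2

72.89 − 3.339 = 69.551, limited to 2 d.p. → 4 s.f.; 1.506 − 1.27 = 0.236, limited to 2 d.p. → 2 s.f.
Carrying full precision, 69.551 ÷ 0.236 = 294.707627119…; keep min(4, 2) = 2 s.f.
Rounded to 2 significant figures: 2.9 × 10^2.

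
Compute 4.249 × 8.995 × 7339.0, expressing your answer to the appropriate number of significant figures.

4.249 × 8.995 × 7339.0 = 280494.781945
Multiplication/division keeps the fewest significant figures: 4.249 → 4 s.f., 8.995 → 4 s.f., 7339.0 → 5 s.f.; limit is 4.
Rounded to 4 significant figures: 2.805 × 10^5.

2.805 × 10^5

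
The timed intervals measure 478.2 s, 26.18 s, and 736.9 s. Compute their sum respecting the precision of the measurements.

478.2 s + 26.18 s + 736.9 s = 1241.28 s.
Addition/subtraction keeps the fewest decimal places: 478.2 → 1 decimal place, 26.18 → 2 decimal places, 736.9 → 1 decimal place; limit is 1.
Rounded to 1 decimal place: 1241.3 s.

1241.3 s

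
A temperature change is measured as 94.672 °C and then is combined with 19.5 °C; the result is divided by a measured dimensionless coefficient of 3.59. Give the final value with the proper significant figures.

31.8 °C

94.672 °C + 19.5 °C = 114.172 °C; the sum is limited to 1 decimal place (4 s.f.).
Carrying full precision, 114.172 ÷ 3.59 = 31.8027855153… °C; 3.59 has 3 s.f., so the result keeps min(4, 3) = 3 s.f.
Rounded to 3 significant figures: 31.8 °C.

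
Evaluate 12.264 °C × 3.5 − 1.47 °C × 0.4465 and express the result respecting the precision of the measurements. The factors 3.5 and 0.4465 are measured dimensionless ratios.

42 °C

12.264 × 3.5 = 42.924 → 43 °C (2 s.f., last digit at the 10^0 place).
1.47 × 0.4465 = 0.656355 → 0.656 °C (3 s.f., last digit at the 10^-3 place).
Difference: 42.267645 °C; keep the coarser place, 10^0.
Result: 42 °C.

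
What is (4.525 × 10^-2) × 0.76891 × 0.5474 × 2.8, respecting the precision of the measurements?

0.053

(4.525 × 10^-2) × 0.76891 × 0.5474 × 2.8 = 0.0533281990178
Multiplication/division keeps the fewest significant figures: 4.525 × 10^-2 → 4 s.f., 0.76891 → 5 s.f., 0.5474 → 4 s.f., 2.8 → 2 s.f.; limit is 2.
Rounded to 2 significant figures: 0.053.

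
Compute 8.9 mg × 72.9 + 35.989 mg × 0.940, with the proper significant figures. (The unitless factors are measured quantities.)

8.9 × 72.9 = 648.81 → 6.5 × 10² mg (2 s.f., last digit at the 10^1 place).
35.989 × 0.940 = 33.82966 → 33.8 mg (3 s.f., last digit at the 10^-1 place).
Sum: 682.63966 mg; keep the coarser place, 10^1.
Result: 6.8 × 10² mg.

6.8 × 10² mg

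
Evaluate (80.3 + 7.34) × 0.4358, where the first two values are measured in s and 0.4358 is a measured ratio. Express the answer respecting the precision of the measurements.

38.2 s

80.3 s + 7.34 s = 87.64 s; the sum is limited to 1 decimal place (3 s.f.).
Carrying full precision, 87.64 × 0.4358 = 38.193512 s; 0.4358 has 4 s.f., so the result keeps min(3, 4) = 3 s.f.
Rounded to 3 significant figures: 38.2 s.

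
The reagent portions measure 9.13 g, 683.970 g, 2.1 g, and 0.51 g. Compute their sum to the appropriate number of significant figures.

9.13 g + 683.970 g + 2.1 g + 0.51 g = 695.710 g.
Addition/subtraction keeps the fewest decimal places: 9.13 → 2 decimal places, 683.970 → 3 decimal places, 2.1 → 1 decimal place, 0.51 → 2 decimal places; limit is 1.
Rounded to 1 decimal place: 6.957 × 10^2 g.

6.957 × 10^2 g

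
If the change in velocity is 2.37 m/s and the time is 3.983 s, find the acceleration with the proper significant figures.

0.595 m/s²

acceleration = 2.37 m/s ÷ 3.983 s = 0.595028872709… m/s².
2.37 has 3 significant figures; 3.983 has 4.
Division/multiplication keeps the fewest: 3 significant figures.
Rounded: 0.595 m/s².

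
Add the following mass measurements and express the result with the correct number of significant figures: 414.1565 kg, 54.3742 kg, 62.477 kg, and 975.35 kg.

1.50636 × 10^3 kg

414.1565 kg + 54.3742 kg + 62.477 kg + 975.35 kg = 1506.3577 kg.
Addition/subtraction keeps the fewest decimal places: 414.1565 → 4 decimal places, 54.3742 → 4 decimal places, 62.477 → 3 decimal places, 975.35 → 2 decimal places; limit is 2.
Rounded to 2 decimal places: 1.50636 × 10^3 kg.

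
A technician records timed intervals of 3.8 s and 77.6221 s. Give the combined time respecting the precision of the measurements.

3.8 s + 77.6221 s = 81.4221 s.
Addition/subtraction keeps the fewest decimal places: 3.8 → 1 decimal place, 77.6221 → 4 decimal places; limit is 1.
Rounded to 1 decimal place: 81.4 s.

81.4 s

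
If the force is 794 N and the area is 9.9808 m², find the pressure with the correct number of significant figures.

pressure = 794 N ÷ 9.9808 m² = 79.5527412632… Pa.
794 has 3 significant figures; 9.9808 has 5.
Division/multiplication keeps the fewest: 3 significant figures.
Rounded: 79.6 Pa.

79.6 Pa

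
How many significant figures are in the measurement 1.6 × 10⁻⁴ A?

2

1.6 × 10⁻⁴: in scientific notation every digit of the coefficient is significant.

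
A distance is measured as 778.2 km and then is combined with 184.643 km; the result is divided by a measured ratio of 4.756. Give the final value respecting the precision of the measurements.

202.4 km

778.2 km + 184.643 km = 962.843 km; the sum is limited to 1 decimal place (4 s.f.).
Carrying full precision, 962.843 ÷ 4.756 = 202.448065601… km; 4.756 has 4 s.f., so the result keeps min(4, 4) = 4 s.f.
Rounded to 4 significant figures: 202.4 km.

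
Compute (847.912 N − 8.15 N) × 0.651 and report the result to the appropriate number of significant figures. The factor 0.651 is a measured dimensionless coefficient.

847.912 N − 8.15 N = 839.762 N; the difference is limited to 2 decimal places (5 s.f.).
Carrying full precision, 839.762 × 0.651 = 546.685062 N; 0.651 has 3 s.f., so the result keeps min(5, 3) = 3 s.f.
Rounded to 3 significant figures: 547 N.

547 N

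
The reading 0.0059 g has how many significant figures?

2

0.0059: leading zeros are not significant.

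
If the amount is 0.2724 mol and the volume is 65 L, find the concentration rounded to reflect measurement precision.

0.0042 mol/L

concentration = 0.2724 mol ÷ 65 L = 0.00419076923077… mol/L.
0.2724 has 4 significant figures; 65 has 2.
Division/multiplication keeps the fewest: 2 significant figures.
Rounded: 0.0042 mol/L.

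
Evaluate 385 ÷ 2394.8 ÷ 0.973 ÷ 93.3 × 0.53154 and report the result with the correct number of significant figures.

9.41 × 10⁻⁴

385 ÷ 2394.8 ÷ 0.973 ÷ 93.3 × 0.53154 = 0.00094131059746…
Multiplication/division keeps the fewest significant figures: 385 → 3 s.f., 2394.8 → 5 s.f., 0.973 → 3 s.f., 93.3 → 3 s.f., 0.53154 → 5 s.f.; limit is 3.
Rounded to 3 significant figures: 9.41 × 10⁻⁴.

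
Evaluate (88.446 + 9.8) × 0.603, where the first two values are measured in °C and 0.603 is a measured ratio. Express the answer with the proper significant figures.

88.446 °C + 9.8 °C = 98.246 °C; the sum is limited to 1 decimal place (3 s.f.).
Carrying full precision, 98.246 × 0.603 = 59.242338 °C; 0.603 has 3 s.f., so the result keeps min(3, 3) = 3 s.f.
Rounded to 3 significant figures: 59.2 °C.

59.2 °C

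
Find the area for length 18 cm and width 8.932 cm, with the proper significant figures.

1.6 × 10² cm²

area = 18 cm × 8.932 cm = 160.776 cm².
18 has 2 significant figures; 8.932 has 4.
Division/multiplication keeps the fewest: 2 significant figures.
Rounded: 1.6 × 10² cm².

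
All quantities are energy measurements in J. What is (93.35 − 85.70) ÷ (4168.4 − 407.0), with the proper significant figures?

93.35 − 85.70 = 7.65, limited to 2 d.p. → 3 s.f.; 4168.4 − 407.0 = 3761.4, limited to 1 d.p. → 5 s.f.
Carrying full precision, 7.65 ÷ 3761.4 = 0.00203381719572…; keep min(3, 5) = 3 s.f.
Rounded to 3 significant figures: 0.00203.

0.00203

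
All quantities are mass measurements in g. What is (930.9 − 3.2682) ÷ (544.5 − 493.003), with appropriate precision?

930.9 − 3.2682 = 927.6318, limited to 1 d.p. → 4 s.f.; 544.5 − 493.003 = 51.497, limited to 1 d.p. → 3 s.f.
Carrying full precision, 927.6318 ÷ 51.497 = 18.0133172806…; keep min(4, 3) = 3 s.f.
Rounded to 3 significant figures: 18.0.

18.0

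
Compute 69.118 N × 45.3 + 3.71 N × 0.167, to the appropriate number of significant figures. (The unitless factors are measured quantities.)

69.118 × 45.3 = 3131.0454 → 3.13 × 10^3 N (3 s.f., last digit at the 10^1 place).
3.71 × 0.167 = 0.61957 → 6.20 × 10^-1 N (3 s.f., last digit at the 10^-3 place).
Sum: 3131.66497 N; keep the coarser place, 10^1.
Result: 3.13 × 10^3 N.

3.13 × 10^3 N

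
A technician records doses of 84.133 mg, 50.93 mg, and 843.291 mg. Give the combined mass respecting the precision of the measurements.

978.35 mg

84.133 mg + 50.93 mg + 843.291 mg = 978.354 mg.
Addition/subtraction keeps the fewest decimal places: 84.133 → 3 decimal places, 50.93 → 2 decimal places, 843.291 → 3 decimal places; limit is 2.
Rounded to 2 decimal places: 978.35 mg.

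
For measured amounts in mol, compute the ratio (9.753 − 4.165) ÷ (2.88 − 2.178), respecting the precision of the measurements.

9.753 − 4.165 = 5.588, limited to 3 d.p. → 4 s.f.; 2.88 − 2.178 = 0.702, limited to 2 d.p. → 2 s.f.
Carrying full precision, 5.588 ÷ 0.702 = 7.96011396011…; keep min(4, 2) = 2 s.f.
Rounded to 2 significant figures: 8.0.

8.0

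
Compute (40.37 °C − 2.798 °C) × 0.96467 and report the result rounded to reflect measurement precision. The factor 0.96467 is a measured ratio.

36.24 °C

40.37 °C − 2.798 °C = 37.572 °C; the difference is limited to 2 decimal places (4 s.f.).
Carrying full precision, 37.572 × 0.96467 = 36.24458124 °C; 0.96467 has 5 s.f., so the result keeps min(4, 5) = 4 s.f.
Rounded to 4 significant figures: 36.24 °C.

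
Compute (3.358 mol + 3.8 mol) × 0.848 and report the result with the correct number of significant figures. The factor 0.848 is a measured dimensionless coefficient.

3.358 mol + 3.8 mol = 7.158 mol; the sum is limited to 1 decimal place (2 s.f.).
Carrying full precision, 7.158 × 0.848 = 6.069984 mol; 0.848 has 3 s.f., so the result keeps min(2, 3) = 2 s.f.
Rounded to 2 significant figures: 6.1 mol.

6.1 mol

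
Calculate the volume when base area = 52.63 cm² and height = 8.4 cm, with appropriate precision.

4.4 × 10² cm³

volume = 52.63 cm² × 8.4 cm = 442.092 cm³.
52.63 has 4 significant figures; 8.4 has 2.
Division/multiplication keeps the fewest: 2 significant figures.
Rounded: 4.4 × 10² cm³.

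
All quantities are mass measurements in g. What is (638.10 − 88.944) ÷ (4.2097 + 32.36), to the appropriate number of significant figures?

638.10 − 88.944 = 549.156, limited to 2 d.p. → 5 s.f.; 4.2097 + 32.36 = 36.5697, limited to 2 d.p. → 4 s.f.
Carrying full precision, 549.156 ÷ 36.5697 = 15.0166941484…; keep min(5, 4) = 4 s.f.
Rounded to 4 significant figures: 15.02.

15.02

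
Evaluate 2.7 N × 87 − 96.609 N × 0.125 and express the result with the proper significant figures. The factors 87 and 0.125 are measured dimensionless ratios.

2.2 × 10² N

2.7 × 87 = 234.9 → 2.3 × 10² N (2 s.f., last digit at the 10^1 place).
96.609 × 0.125 = 12.076125 → 12.1 N (3 s.f., last digit at the 10^-1 place).
Difference: 222.823875 N; keep the coarser place, 10^1.
Result: 2.2 × 10² N.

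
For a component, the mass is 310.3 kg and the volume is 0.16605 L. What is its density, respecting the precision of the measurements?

1.869 × 10^3 kg/L

density = 310.3 kg ÷ 0.16605 L = 1868.7142427… kg/L.
310.3 has 4 significant figures; 0.16605 has 5.
Division/multiplication keeps the fewest: 4 significant figures.
Rounded: 1.869 × 10^3 kg/L.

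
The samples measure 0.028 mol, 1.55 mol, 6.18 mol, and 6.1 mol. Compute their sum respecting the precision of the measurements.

13.9 mol

0.028 mol + 1.55 mol + 6.18 mol + 6.1 mol = 13.858 mol.
Addition/subtraction keeps the fewest decimal places: 0.028 → 3 decimal places, 1.55 → 2 decimal places, 6.18 → 2 decimal places, 6.1 → 1 decimal place; limit is 1.
Rounded to 1 decimal place: 13.9 mol.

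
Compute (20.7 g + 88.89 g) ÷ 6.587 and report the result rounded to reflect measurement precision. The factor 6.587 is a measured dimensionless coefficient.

16.64 g

20.7 g + 88.89 g = 109.59 g; the sum is limited to 1 decimal place (4 s.f.).
Carrying full precision, 109.59 ÷ 6.587 = 16.6373159253… g; 6.587 has 4 s.f., so the result keeps min(4, 4) = 4 s.f.
Rounded to 4 significant figures: 16.64 g.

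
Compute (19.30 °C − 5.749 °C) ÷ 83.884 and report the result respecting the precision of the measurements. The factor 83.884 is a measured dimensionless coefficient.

19.30 °C − 5.749 °C = 13.551 °C; the difference is limited to 2 decimal places (4 s.f.).
Carrying full precision, 13.551 ÷ 83.884 = 0.161544513852… °C; 83.884 has 5 s.f., so the result keeps min(4, 5) = 4 s.f.
Rounded to 4 significant figures: 0.1615 °C.

0.1615 °C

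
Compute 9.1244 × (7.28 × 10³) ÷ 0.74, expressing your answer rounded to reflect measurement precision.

9.1244 × (7.28 × 10³) ÷ 0.74 = 89764.3675676…
Multiplication/division keeps the fewest significant figures: 9.1244 → 5 s.f., 7.28 × 10³ → 3 s.f., 0.74 → 2 s.f.; limit is 2.
Rounded to 2 significant figures: 9.0 × 10⁴.

9.0 × 10⁴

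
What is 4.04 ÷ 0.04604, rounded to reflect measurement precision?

87.7

4.04 ÷ 0.04604 = 87.7497827976…
Multiplication/division keeps the fewest significant figures: 4.04 → 3 s.f., 0.04604 → 4 s.f.; limit is 3.
Rounded to 3 significant figures: 87.7.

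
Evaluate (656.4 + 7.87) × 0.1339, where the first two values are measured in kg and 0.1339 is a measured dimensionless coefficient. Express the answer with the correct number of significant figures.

656.4 kg + 7.87 kg = 664.27 kg; the sum is limited to 1 decimal place (4 s.f.).
Carrying full precision, 664.27 × 0.1339 = 88.945753 kg; 0.1339 has 4 s.f., so the result keeps min(4, 4) = 4 s.f.
Rounded to 4 significant figures: 88.95 kg.

88.95 kg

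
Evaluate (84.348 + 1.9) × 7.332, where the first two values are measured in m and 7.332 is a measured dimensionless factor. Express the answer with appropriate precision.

84.348 m + 1.9 m = 86.248 m; the sum is limited to 1 decimal place (3 s.f.).
Carrying full precision, 86.248 × 7.332 = 632.370336 m; 7.332 has 4 s.f., so the result keeps min(3, 4) = 3 s.f.
Rounded to 3 significant figures: 6.32 × 10^2 m.

6.32 × 10^2 m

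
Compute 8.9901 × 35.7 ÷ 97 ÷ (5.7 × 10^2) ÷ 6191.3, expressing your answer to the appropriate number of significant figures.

9.4 × 10^-7

8.9901 × 35.7 ÷ 97 ÷ (5.7 × 10^2) ÷ 6191.3 = 9.37571290833 × 10^-7…
Multiplication/division keeps the fewest significant figures: 8.9901 → 5 s.f., 35.7 → 3 s.f., 97 → 2 s.f., 5.7 × 10^2 → 2 s.f., 6191.3 → 5 s.f.; limit is 2.
Rounded to 2 significant figures: 9.4 × 10^-7.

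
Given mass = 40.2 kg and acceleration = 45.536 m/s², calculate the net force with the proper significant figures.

net force = 40.2 kg × 45.536 m/s² = 1830.5472 N.
40.2 has 3 significant figures; 45.536 has 5.
Division/multiplication keeps the fewest: 3 significant figures.
Rounded: 1.83 × 10^3 N.

1.83 × 10^3 N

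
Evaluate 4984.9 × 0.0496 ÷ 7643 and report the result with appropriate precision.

4984.9 × 0.0496 ÷ 7643 = 0.0323499986916…
Multiplication/division keeps the fewest significant figures: 4984.9 → 5 s.f., 0.0496 → 3 s.f., 7643 → 4 s.f.; limit is 3.
Rounded to 3 significant figures: 0.0323.

0.0323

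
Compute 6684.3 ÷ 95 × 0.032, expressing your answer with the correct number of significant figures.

2.3

6684.3 ÷ 95 × 0.032 = 2.25155368421…
Multiplication/division keeps the fewest significant figures: 6684.3 → 5 s.f., 95 → 2 s.f., 0.032 → 2 s.f.; limit is 2.
Rounded to 2 significant figures: 2.3.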